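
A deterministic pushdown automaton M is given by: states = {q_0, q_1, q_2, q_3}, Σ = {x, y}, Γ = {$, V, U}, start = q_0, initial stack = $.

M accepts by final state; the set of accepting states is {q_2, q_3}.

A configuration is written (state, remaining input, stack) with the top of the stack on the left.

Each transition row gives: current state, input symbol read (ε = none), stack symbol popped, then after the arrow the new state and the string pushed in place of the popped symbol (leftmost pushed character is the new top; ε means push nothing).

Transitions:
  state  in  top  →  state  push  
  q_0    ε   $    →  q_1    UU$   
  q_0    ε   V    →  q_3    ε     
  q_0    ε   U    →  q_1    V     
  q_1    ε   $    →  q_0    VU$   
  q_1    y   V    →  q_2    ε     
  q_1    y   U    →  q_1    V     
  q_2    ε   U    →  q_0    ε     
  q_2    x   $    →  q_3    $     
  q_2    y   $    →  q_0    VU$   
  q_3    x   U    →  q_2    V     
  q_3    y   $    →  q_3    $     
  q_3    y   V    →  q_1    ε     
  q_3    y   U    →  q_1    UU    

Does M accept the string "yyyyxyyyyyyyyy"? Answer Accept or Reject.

Reject

(q_0, yyyyxyyyyyyyyy, $) ⊢ (q_1, yyyyxyyyyyyyyy, UU$) ⊢ (q_1, yyyxyyyyyyyyy, VU$) ⊢ (q_2, yyxyyyyyyyyy, U$) ⊢ (q_0, yyxyyyyyyyyy, $) ⊢ (q_1, yyxyyyyyyyyy, UU$) ⊢ (q_1, yxyyyyyyyyy, VU$) ⊢ (q_2, xyyyyyyyyy, U$) ⊢ (q_0, xyyyyyyyyy, $) ⊢ (q_1, xyyyyyyyyy, UU$)
No transition applies at (q_1, xyyyyyyyyy, UU$); input not fully consumed.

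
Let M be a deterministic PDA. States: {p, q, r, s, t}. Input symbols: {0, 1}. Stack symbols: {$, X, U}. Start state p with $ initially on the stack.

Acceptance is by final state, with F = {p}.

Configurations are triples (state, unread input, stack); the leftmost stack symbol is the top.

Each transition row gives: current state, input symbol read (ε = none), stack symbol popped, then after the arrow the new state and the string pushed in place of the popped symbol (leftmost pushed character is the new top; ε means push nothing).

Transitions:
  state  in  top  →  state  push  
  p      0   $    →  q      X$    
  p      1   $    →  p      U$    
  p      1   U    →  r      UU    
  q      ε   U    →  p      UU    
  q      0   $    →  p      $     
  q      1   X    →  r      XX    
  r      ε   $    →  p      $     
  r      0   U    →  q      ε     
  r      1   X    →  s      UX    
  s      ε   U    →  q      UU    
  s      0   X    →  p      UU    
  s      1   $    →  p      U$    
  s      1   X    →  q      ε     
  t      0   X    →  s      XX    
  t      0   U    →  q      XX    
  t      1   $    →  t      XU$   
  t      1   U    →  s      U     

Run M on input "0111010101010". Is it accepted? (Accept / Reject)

(p, 0111010101010, $) ⊢ (q, 111010101010, X$) ⊢ (r, 11010101010, XX$) ⊢ (s, 1010101010, UXX$) ⊢ (q, 1010101010, UUXX$) ⊢ (p, 1010101010, UUUXX$) ⊢ (r, 010101010, UUUUXX$) ⊢ (q, 10101010, UUUXX$) ⊢ (p, 10101010, UUUUXX$) ⊢ (r, 0101010, UUUUUXX$) ⊢ (q, 101010, UUUUXX$) ⊢ (p, 101010, UUUUUXX$) ⊢ (r, 01010, UUUUUUXX$) ⊢ (q, 1010, UUUUUXX$) ⊢ (p, 1010, UUUUUUXX$) ⊢ (r, 010, UUUUUUUXX$) ⊢ (q, 10, UUUUUUXX$) ⊢ (p, 10, UUUUUUUXX$) ⊢ (r, 0, UUUUUUUUXX$) ⊢ (q, ε, UUUUUUUXX$) ⊢ (p, ε, UUUUUUUUXX$)
All input consumed; state p ∈ F.

Accept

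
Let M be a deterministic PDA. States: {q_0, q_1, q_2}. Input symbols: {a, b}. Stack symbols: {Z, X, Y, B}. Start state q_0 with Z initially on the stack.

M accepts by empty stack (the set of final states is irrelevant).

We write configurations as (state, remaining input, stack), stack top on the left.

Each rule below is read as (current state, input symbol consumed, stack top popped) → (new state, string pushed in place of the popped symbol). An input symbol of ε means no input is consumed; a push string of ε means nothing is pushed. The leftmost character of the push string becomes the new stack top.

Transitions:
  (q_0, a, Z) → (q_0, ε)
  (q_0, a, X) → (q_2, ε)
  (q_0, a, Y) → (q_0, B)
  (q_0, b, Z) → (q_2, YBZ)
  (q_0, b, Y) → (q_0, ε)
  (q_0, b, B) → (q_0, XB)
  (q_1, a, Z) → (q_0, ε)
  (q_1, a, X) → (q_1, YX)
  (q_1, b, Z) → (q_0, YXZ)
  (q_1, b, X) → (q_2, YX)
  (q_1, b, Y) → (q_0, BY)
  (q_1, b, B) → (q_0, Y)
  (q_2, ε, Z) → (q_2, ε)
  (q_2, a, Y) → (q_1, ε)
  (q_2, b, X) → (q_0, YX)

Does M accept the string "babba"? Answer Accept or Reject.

(q_0, babba, Z)
  read b, top Z: go to q_2, push YBZ → (q_2, abba, YBZ)
  read a, top Y: go to q_1, push ε → (q_1, bba, BZ)
  read b, top B: go to q_0, push Y → (q_0, ba, YZ)
  read b, top Y: go to q_0, push ε → (q_0, a, Z)
  read a, top Z: go to q_0, push ε → (q_0, ε, ε)
All input consumed and the stack is empty.

Accept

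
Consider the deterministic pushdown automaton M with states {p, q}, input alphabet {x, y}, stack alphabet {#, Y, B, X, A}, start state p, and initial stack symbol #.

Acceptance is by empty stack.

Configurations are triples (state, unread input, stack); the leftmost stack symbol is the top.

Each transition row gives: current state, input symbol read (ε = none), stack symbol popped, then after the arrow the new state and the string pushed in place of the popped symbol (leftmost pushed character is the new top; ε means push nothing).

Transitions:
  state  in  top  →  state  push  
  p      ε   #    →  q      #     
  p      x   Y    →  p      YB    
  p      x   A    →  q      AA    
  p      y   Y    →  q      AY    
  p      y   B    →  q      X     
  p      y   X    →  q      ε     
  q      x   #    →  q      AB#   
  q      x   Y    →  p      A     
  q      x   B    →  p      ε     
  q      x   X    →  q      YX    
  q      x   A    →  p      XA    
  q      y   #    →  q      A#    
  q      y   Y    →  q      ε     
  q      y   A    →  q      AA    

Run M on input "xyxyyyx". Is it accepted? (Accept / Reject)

(p, xyxyyyx, #)
  ε-move, top #: go to q, push # → (q, xyxyyyx, #)
  read x, top #: go to q, push AB# → (q, yxyyyx, AB#)
  read y, top A: go to q, push AA → (q, xyyyx, AAB#)
  read x, top A: go to p, push XA → (p, yyyx, XAAB#)
  read y, top X: go to q, push ε → (q, yyx, AAB#)
  read y, top A: go to q, push AA → (q, yx, AAAB#)
  read y, top A: go to q, push AA → (q, x, AAAAB#)
  read x, top A: go to p, push XA → (p, ε, XAAAAB#)
All input consumed; stack is XAAAAB#, not empty, and no further ε-move applies.

Reject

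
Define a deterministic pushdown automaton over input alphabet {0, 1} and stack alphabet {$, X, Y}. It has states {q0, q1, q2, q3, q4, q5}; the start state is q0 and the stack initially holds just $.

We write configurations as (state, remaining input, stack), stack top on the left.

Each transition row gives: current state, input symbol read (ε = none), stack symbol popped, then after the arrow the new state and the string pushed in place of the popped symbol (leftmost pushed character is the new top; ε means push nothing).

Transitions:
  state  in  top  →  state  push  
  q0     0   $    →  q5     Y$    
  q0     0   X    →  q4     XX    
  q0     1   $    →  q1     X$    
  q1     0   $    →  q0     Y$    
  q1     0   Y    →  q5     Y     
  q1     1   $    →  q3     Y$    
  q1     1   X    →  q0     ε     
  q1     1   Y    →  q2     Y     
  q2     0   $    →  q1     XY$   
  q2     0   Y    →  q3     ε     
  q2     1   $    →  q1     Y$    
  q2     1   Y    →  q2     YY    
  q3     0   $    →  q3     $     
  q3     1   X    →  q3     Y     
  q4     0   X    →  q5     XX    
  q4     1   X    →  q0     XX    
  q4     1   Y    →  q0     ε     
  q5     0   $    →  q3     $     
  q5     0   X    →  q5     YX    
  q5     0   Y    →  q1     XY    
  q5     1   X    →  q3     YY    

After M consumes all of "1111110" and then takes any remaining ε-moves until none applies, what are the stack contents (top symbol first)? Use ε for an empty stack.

Y$

(q0, 1111110, $)
  read 1, top $: go to q1, push X$ → (q1, 111110, X$)
  read 1, top X: go to q0, push ε → (q0, 11110, $)
  read 1, top $: go to q1, push X$ → (q1, 1110, X$)
  read 1, top X: go to q0, push ε → (q0, 110, $)
  read 1, top $: go to q1, push X$ → (q1, 10, X$)
  read 1, top X: go to q0, push ε → (q0, 0, $)
  read 0, top $: go to q5, push Y$ → (q5, ε, Y$)
All input consumed in state q5 with stack Y$.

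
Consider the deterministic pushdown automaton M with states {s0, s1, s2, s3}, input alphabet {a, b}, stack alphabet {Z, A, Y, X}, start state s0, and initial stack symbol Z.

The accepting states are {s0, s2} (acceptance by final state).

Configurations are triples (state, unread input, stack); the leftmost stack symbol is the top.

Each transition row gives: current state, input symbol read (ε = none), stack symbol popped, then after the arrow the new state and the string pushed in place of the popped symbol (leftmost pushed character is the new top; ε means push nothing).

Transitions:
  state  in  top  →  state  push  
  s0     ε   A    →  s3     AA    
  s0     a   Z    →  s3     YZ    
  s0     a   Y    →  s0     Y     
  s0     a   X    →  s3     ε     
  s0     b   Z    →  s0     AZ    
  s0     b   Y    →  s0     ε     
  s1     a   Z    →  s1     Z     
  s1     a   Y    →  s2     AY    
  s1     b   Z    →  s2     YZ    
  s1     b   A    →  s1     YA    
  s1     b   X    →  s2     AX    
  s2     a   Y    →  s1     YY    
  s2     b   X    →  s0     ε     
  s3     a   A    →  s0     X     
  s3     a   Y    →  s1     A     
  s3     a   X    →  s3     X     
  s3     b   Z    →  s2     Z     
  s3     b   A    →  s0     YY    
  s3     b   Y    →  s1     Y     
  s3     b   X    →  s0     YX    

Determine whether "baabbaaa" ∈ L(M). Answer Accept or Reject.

Accept

(s0, baabbaaa, Z)
  read b, top Z: go to s0, push AZ → (s0, aabbaaa, AZ)
  ε-move, top A: go to s3, push AA → (s3, aabbaaa, AAZ)
  read a, top A: go to s0, push X → (s0, abbaaa, XAZ)
  read a, top X: go to s3, push ε → (s3, bbaaa, AZ)
  read b, top A: go to s0, push YY → (s0, baaa, YYZ)
  read b, top Y: go to s0, push ε → (s0, aaa, YZ)
  read a, top Y: go to s0, push Y → (s0, aa, YZ)
  read a, top Y: go to s0, push Y → (s0, a, YZ)
  read a, top Y: go to s0, push Y → (s0, ε, YZ)
All input consumed; state s0 ∈ F.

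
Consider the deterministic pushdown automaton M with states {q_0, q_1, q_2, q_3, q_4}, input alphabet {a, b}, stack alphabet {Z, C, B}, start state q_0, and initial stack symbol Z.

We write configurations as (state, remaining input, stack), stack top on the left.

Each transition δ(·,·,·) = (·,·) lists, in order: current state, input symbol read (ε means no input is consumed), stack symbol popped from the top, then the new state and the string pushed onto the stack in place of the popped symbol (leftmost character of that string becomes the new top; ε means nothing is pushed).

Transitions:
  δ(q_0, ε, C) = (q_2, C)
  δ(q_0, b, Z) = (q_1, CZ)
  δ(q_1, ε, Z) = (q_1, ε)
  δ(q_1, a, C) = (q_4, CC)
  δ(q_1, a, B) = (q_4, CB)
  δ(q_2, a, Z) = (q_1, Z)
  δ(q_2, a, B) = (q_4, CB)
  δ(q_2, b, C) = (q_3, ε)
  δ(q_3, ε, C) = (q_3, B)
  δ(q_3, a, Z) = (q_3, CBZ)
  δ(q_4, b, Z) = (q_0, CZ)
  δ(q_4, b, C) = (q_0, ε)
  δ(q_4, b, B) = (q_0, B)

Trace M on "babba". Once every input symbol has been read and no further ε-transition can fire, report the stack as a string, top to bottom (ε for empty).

(q_0, babba, Z) ⊢ (q_1, abba, CZ) ⊢ (q_4, bba, CCZ) ⊢ (q_0, ba, CZ) ⊢ (q_2, ba, CZ) ⊢ (q_3, a, Z) ⊢ (q_3, ε, CBZ) ⊢ (q_3, ε, BBZ)
All input consumed in state q_3 with stack BBZ.

BBZ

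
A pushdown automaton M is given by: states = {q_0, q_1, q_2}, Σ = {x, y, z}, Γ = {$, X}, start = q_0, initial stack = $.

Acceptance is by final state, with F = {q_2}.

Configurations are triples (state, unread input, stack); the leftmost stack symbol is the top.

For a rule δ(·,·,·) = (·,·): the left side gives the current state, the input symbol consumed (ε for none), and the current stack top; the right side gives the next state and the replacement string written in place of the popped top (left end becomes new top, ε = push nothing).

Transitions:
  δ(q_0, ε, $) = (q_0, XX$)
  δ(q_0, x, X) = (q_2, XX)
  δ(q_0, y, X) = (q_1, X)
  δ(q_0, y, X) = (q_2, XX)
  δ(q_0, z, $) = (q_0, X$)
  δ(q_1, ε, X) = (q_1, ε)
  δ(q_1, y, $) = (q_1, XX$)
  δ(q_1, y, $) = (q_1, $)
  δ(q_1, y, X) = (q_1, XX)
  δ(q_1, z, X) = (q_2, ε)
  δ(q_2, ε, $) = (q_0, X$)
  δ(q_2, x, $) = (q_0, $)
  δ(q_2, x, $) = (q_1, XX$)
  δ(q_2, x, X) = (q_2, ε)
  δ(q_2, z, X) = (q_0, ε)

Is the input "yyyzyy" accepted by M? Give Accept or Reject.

Reject

No computation consumes all input and reaches a final state.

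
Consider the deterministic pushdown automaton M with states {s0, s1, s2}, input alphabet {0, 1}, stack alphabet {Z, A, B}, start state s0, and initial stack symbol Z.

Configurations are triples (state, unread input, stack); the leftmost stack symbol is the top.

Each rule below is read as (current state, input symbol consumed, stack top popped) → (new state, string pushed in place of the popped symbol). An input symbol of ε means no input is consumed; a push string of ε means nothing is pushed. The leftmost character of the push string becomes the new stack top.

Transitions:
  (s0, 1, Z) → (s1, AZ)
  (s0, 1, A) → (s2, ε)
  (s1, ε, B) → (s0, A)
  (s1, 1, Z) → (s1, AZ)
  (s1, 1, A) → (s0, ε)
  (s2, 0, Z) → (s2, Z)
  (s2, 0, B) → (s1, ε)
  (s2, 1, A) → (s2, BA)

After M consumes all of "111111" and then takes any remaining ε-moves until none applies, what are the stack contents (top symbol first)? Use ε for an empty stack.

Z

(s0, 111111, Z) ⊢ (s1, 11111, AZ) ⊢ (s0, 1111, Z) ⊢ (s1, 111, AZ) ⊢ (s0, 11, Z) ⊢ (s1, 1, AZ) ⊢ (s0, ε, Z)
All input consumed in state s0 with stack Z.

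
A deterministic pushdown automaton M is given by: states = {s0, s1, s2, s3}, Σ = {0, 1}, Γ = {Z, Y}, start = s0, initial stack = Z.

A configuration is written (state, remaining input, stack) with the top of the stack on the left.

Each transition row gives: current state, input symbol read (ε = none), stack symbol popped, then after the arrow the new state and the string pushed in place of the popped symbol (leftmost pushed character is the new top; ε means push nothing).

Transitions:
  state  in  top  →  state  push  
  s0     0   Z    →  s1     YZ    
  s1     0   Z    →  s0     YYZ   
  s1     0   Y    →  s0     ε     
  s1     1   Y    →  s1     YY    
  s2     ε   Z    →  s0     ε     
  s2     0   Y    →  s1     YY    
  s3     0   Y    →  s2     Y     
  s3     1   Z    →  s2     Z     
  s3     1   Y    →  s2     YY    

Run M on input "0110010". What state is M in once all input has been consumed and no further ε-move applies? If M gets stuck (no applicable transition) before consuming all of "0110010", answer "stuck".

stuck

(s0, 0110010, Z)
  read 0, top Z: go to s1, push YZ → (s1, 110010, YZ)
  read 1, top Y: go to s1, push YY → (s1, 10010, YYZ)
  read 1, top Y: go to s1, push YY → (s1, 0010, YYYZ)
  read 0, top Y: go to s0, push ε → (s0, 010, YYZ)
No transition for (s0, 0, top Y); M blocks with input 010 remaining.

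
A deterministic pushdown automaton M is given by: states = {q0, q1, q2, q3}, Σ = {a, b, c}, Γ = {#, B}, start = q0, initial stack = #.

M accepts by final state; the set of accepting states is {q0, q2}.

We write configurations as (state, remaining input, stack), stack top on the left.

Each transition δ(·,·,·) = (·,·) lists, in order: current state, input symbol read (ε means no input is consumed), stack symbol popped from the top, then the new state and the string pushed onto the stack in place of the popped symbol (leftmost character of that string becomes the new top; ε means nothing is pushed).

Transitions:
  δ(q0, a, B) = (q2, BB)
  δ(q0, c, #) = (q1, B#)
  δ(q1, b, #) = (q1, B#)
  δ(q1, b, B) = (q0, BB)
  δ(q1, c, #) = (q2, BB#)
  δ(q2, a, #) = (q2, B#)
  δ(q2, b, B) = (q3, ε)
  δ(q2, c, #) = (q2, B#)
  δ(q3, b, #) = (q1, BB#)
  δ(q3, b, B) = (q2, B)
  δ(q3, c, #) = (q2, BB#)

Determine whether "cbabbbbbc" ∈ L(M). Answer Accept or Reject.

(q0, cbabbbbbc, #)
  read c, top #: go to q1, push B# → (q1, babbbbbc, B#)
  read b, top B: go to q0, push BB → (q0, abbbbbc, BB#)
  read a, top B: go to q2, push BB → (q2, bbbbbc, BBB#)
  read b, top B: go to q3, push ε → (q3, bbbbc, BB#)
  read b, top B: go to q2, push B → (q2, bbbc, BB#)
  read b, top B: go to q3, push ε → (q3, bbc, B#)
  read b, top B: go to q2, push B → (q2, bc, B#)
  read b, top B: go to q3, push ε → (q3, c, #)
  read c, top #: go to q2, push BB# → (q2, ε, BB#)
All input consumed; state q2 ∈ F.

Accept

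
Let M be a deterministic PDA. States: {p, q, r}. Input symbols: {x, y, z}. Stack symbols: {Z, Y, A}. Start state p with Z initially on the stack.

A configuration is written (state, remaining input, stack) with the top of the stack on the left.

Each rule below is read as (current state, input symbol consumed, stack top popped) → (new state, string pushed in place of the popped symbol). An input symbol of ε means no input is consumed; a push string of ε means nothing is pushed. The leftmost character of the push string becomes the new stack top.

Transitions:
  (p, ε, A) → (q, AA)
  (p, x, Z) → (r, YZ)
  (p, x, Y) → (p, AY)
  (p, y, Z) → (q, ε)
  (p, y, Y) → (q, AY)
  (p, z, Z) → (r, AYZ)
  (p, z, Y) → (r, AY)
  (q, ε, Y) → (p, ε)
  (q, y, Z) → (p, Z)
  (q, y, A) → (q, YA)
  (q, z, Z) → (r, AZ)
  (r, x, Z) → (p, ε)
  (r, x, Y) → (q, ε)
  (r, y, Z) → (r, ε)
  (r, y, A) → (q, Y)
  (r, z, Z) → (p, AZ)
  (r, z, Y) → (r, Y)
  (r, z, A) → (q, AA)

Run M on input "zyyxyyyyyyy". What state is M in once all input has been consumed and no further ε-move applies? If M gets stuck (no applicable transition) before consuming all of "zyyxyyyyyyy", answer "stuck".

stuck

(p, zyyxyyyyyyy, Z)
  read z, top Z: go to r, push AYZ → (r, yyxyyyyyyy, AYZ)
  read y, top A: go to q, push Y → (q, yxyyyyyyy, YYZ)
  ε-move, top Y: go to p, push ε → (p, yxyyyyyyy, YZ)
  read y, top Y: go to q, push AY → (q, xyyyyyyy, AYZ)
No transition for (q, x, top A); M blocks with input xyyyyyyy remaining.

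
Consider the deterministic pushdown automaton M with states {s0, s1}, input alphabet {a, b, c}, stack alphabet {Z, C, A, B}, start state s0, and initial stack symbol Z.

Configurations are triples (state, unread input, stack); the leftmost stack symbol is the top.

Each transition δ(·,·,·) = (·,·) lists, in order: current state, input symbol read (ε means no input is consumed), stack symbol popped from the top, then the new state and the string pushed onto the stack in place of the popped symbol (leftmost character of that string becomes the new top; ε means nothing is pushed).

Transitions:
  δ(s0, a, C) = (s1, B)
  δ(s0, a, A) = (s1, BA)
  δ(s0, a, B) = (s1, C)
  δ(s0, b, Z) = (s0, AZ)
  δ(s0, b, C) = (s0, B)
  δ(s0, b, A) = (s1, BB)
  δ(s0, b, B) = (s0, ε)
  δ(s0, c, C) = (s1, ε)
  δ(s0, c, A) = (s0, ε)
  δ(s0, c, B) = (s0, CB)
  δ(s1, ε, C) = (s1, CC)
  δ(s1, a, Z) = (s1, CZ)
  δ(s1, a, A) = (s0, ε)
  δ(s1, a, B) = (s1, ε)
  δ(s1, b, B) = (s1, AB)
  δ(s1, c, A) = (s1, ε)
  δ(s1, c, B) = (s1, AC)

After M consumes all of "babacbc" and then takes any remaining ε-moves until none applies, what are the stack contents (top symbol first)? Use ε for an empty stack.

(s0, babacbc, Z)
  read b, top Z: go to s0, push AZ → (s0, abacbc, AZ)
  read a, top A: go to s1, push BA → (s1, bacbc, BAZ)
  read b, top B: go to s1, push AB → (s1, acbc, ABAZ)
  read a, top A: go to s0, push ε → (s0, cbc, BAZ)
  read c, top B: go to s0, push CB → (s0, bc, CBAZ)
  read b, top C: go to s0, push B → (s0, c, BBAZ)
  read c, top B: go to s0, push CB → (s0, ε, CBBAZ)
All input consumed in state s0 with stack CBBAZ.

CBBAZ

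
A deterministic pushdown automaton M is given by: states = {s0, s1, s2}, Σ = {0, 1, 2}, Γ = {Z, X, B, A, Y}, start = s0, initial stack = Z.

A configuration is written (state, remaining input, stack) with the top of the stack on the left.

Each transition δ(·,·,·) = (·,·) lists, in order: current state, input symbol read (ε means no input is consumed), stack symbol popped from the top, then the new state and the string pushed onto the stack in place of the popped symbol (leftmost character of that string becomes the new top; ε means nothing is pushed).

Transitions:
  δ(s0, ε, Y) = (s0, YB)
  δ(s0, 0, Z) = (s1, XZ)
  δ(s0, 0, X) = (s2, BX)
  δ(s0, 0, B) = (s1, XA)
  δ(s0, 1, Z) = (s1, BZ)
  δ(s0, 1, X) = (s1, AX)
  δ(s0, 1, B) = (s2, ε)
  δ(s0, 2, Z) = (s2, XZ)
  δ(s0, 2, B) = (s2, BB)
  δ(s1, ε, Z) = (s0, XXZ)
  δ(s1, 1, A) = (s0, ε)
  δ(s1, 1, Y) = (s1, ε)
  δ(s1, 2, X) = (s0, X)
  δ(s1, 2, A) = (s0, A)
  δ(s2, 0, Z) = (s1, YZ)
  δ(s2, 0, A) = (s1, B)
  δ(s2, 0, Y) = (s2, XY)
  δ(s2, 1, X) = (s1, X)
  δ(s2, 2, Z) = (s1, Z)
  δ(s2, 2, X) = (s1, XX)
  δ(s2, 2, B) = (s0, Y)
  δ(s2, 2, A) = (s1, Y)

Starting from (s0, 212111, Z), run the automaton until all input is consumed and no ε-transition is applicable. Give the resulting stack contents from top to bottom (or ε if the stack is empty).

AXZ

(s0, 212111, Z)
  read 2, top Z: go to s2, push XZ → (s2, 12111, XZ)
  read 1, top X: go to s1, push X → (s1, 2111, XZ)
  read 2, top X: go to s0, push X → (s0, 111, XZ)
  read 1, top X: go to s1, push AX → (s1, 11, AXZ)
  read 1, top A: go to s0, push ε → (s0, 1, XZ)
  read 1, top X: go to s1, push AX → (s1, ε, AXZ)
All input consumed in state s1 with stack AXZ.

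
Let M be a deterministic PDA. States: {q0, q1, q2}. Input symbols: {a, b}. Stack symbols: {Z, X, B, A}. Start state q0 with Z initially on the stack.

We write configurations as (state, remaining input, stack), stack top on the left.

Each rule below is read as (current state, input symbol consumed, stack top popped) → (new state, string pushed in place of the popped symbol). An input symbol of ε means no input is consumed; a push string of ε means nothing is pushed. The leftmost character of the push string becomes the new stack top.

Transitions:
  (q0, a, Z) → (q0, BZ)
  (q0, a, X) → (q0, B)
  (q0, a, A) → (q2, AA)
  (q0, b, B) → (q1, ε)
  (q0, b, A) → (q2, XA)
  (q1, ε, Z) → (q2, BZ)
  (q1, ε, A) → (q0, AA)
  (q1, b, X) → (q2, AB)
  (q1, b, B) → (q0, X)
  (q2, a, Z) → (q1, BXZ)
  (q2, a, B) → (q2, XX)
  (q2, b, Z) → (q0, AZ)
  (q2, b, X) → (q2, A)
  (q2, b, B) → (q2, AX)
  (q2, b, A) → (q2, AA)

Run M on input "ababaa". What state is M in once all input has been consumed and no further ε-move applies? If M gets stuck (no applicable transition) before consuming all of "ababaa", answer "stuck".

(q0, ababaa, Z)
  read a, top Z: go to q0, push BZ → (q0, babaa, BZ)
  read b, top B: go to q1, push ε → (q1, abaa, Z)
  ε-move, top Z: go to q2, push BZ → (q2, abaa, BZ)
  read a, top B: go to q2, push XX → (q2, baa, XXZ)
  read b, top X: go to q2, push A → (q2, aa, AXZ)
No transition for (q2, a, top A); M blocks with input aa remaining.

stuck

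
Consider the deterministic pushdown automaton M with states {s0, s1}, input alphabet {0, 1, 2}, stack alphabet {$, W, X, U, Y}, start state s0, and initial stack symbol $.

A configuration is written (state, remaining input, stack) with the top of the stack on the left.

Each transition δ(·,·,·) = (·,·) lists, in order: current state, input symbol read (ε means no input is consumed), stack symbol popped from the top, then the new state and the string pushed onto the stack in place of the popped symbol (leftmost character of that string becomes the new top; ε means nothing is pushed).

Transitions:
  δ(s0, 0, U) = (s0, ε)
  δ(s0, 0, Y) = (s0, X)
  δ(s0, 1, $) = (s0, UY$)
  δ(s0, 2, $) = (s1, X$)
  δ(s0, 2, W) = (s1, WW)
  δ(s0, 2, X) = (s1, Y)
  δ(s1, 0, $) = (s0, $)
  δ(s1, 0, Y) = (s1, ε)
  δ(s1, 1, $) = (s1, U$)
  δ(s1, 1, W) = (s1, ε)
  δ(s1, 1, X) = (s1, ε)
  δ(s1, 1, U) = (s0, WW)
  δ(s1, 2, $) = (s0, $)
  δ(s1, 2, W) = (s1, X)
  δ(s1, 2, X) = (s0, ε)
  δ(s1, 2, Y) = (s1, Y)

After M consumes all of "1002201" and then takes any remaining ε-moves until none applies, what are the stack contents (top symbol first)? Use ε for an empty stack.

(s0, 1002201, $)
  read 1, top $: go to s0, push UY$ → (s0, 002201, UY$)
  read 0, top U: go to s0, push ε → (s0, 02201, Y$)
  read 0, top Y: go to s0, push X → (s0, 2201, X$)
  read 2, top X: go to s1, push Y → (s1, 201, Y$)
  read 2, top Y: go to s1, push Y → (s1, 01, Y$)
  read 0, top Y: go to s1, push ε → (s1, 1, $)
  read 1, top $: go to s1, push U$ → (s1, ε, U$)
All input consumed in state s1 with stack U$.

U$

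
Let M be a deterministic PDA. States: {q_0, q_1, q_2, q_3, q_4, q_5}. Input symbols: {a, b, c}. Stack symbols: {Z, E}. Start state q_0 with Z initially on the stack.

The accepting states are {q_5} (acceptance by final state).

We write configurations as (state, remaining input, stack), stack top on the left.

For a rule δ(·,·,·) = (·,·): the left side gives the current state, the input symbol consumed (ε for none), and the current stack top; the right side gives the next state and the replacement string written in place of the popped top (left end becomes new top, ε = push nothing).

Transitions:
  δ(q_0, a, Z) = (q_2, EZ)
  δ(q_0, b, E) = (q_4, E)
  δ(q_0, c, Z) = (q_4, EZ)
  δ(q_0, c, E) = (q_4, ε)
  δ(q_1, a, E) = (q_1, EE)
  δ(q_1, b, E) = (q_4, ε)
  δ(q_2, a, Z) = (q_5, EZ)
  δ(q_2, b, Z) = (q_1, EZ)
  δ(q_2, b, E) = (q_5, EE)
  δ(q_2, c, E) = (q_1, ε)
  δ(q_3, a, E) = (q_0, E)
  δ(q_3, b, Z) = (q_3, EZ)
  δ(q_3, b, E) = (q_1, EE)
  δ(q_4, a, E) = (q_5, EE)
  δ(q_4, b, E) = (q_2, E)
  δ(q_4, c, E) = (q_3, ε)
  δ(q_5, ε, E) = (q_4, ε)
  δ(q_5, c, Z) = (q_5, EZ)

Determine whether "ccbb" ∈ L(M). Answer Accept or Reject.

Reject

(q_0, ccbb, Z) ⊢ (q_4, cbb, EZ) ⊢ (q_3, bb, Z) ⊢ (q_3, b, EZ) ⊢ (q_1, ε, EEZ)
All input consumed; state q_1 ∉ F and no further ε-move applies.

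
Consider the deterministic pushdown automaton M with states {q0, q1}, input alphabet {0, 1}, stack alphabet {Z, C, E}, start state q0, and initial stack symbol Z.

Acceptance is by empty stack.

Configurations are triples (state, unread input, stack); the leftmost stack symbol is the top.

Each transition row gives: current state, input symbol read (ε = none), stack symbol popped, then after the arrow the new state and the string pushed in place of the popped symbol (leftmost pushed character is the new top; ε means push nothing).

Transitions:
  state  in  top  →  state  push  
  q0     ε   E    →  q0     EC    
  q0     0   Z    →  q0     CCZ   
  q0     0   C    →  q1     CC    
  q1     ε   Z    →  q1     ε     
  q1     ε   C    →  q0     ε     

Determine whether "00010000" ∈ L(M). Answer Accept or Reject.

(q0, 00010000, Z)
  read 0, top Z: go to q0, push CCZ → (q0, 0010000, CCZ)
  read 0, top C: go to q1, push CC → (q1, 010000, CCCZ)
  ε-move, top C: go to q0, push ε → (q0, 010000, CCZ)
  read 0, top C: go to q1, push CC → (q1, 10000, CCCZ)
  ε-move, top C: go to q0, push ε → (q0, 10000, CCZ)
No transition applies at (q0, 10000, CCZ); input not fully consumed.

Reject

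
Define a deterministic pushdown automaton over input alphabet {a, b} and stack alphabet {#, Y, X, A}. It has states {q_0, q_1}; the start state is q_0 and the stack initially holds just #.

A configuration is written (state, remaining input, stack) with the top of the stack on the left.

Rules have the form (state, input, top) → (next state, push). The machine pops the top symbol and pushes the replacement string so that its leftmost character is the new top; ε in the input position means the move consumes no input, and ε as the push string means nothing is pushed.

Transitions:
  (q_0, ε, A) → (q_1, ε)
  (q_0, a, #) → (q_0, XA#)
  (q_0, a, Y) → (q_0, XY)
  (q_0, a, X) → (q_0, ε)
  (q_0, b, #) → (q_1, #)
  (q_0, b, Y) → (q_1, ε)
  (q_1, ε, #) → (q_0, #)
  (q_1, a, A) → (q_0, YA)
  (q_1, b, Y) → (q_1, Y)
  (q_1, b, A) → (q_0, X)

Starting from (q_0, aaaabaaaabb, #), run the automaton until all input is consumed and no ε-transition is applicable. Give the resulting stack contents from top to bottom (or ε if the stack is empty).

(q_0, aaaabaaaabb, #)
  read a, top #: go to q_0, push XA# → (q_0, aaabaaaabb, XA#)
  read a, top X: go to q_0, push ε → (q_0, aabaaaabb, A#)
  ε-move, top A: go to q_1, push ε → (q_1, aabaaaabb, #)
  ε-move, top #: go to q_0, push # → (q_0, aabaaaabb, #)
  read a, top #: go to q_0, push XA# → (q_0, abaaaabb, XA#)
  read a, top X: go to q_0, push ε → (q_0, baaaabb, A#)
  ε-move, top A: go to q_1, push ε → (q_1, baaaabb, #)
  ε-move, top #: go to q_0, push # → (q_0, baaaabb, #)
  read b, top #: go to q_1, push # → (q_1, aaaabb, #)
  ε-move, top #: go to q_0, push # → (q_0, aaaabb, #)
  read a, top #: go to q_0, push XA# → (q_0, aaabb, XA#)
  read a, top X: go to q_0, push ε → (q_0, aabb, A#)
  ε-move, top A: go to q_1, push ε → (q_1, aabb, #)
  ε-move, top #: go to q_0, push # → (q_0, aabb, #)
  read a, top #: go to q_0, push XA# → (q_0, abb, XA#)
  read a, top X: go to q_0, push ε → (q_0, bb, A#)
  ε-move, top A: go to q_1, push ε → (q_1, bb, #)
  ε-move, top #: go to q_0, push # → (q_0, bb, #)
  read b, top #: go to q_1, push # → (q_1, b, #)
  ε-move, top #: go to q_0, push # → (q_0, b, #)
  read b, top #: go to q_1, push # → (q_1, ε, #)
  ε-move, top #: go to q_0, push # → (q_0, ε, #)
All input consumed in state q_0 with stack #.

#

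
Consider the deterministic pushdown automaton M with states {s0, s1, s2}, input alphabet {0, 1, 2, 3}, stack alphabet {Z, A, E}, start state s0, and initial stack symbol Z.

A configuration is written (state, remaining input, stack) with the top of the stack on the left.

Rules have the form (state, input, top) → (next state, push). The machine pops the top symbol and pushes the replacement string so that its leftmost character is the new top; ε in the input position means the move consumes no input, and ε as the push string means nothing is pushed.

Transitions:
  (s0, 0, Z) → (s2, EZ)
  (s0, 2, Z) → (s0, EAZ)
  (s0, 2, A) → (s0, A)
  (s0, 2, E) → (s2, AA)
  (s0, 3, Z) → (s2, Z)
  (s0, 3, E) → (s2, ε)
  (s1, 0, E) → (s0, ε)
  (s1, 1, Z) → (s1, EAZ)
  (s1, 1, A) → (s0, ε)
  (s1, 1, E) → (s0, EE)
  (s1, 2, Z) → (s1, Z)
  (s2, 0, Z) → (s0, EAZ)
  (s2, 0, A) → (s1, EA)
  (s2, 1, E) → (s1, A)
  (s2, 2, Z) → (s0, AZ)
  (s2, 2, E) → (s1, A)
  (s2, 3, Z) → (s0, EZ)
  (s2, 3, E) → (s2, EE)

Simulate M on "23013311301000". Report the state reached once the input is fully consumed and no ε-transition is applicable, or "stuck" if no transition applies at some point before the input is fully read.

(s0, 23013311301000, Z)
  read 2, top Z: go to s0, push EAZ → (s0, 3013311301000, EAZ)
  read 3, top E: go to s2, push ε → (s2, 013311301000, AZ)
  read 0, top A: go to s1, push EA → (s1, 13311301000, EAZ)
  read 1, top E: go to s0, push EE → (s0, 3311301000, EEAZ)
  read 3, top E: go to s2, push ε → (s2, 311301000, EAZ)
  read 3, top E: go to s2, push EE → (s2, 11301000, EEAZ)
  read 1, top E: go to s1, push A → (s1, 1301000, AEAZ)
  read 1, top A: go to s0, push ε → (s0, 301000, EAZ)
  read 3, top E: go to s2, push ε → (s2, 01000, AZ)
  read 0, top A: go to s1, push EA → (s1, 1000, EAZ)
  read 1, top E: go to s0, push EE → (s0, 000, EEAZ)
No transition for (s0, 0, top E); M blocks with input 000 remaining.

stuck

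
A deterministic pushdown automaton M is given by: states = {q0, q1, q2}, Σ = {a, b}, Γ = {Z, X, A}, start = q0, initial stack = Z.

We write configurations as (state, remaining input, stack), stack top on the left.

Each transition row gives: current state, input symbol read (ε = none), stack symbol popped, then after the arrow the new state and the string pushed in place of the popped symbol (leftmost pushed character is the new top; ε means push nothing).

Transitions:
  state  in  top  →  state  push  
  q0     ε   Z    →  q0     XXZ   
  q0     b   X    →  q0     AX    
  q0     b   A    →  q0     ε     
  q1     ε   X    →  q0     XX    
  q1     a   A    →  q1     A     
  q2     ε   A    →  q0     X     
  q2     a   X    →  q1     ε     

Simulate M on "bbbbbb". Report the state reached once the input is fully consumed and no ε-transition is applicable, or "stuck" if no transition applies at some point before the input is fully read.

q0

(q0, bbbbbb, Z)
  ε-move, top Z: go to q0, push XXZ → (q0, bbbbbb, XXZ)
  read b, top X: go to q0, push AX → (q0, bbbbb, AXXZ)
  read b, top A: go to q0, push ε → (q0, bbbb, XXZ)
  read b, top X: go to q0, push AX → (q0, bbb, AXXZ)
  read b, top A: go to q0, push ε → (q0, bb, XXZ)
  read b, top X: go to q0, push AX → (q0, b, AXXZ)
  read b, top A: go to q0, push ε → (q0, ε, XXZ)
All input consumed; M is in state q0.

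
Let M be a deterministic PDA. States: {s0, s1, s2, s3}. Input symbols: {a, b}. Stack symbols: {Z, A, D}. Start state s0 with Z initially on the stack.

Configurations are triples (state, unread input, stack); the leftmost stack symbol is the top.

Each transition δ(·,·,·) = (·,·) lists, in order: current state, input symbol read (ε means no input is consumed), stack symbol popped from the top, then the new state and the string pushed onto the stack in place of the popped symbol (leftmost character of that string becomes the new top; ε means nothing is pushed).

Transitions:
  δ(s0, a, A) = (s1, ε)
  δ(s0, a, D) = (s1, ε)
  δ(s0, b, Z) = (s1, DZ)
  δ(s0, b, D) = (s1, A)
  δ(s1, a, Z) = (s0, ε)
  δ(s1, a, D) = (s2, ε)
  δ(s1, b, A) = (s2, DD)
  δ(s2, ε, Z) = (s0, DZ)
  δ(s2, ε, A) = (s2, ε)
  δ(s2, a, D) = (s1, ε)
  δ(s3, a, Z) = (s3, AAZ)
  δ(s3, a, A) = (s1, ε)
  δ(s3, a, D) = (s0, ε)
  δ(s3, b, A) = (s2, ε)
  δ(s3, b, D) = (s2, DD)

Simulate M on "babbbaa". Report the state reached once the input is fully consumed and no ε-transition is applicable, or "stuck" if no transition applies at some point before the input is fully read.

stuck

(s0, babbbaa, Z) ⊢ (s1, abbbaa, DZ) ⊢ (s2, bbbaa, Z) ⊢ (s0, bbbaa, DZ) ⊢ (s1, bbaa, AZ) ⊢ (s2, baa, DDZ)
No transition for (s2, b, top D); M blocks with input baa remaining.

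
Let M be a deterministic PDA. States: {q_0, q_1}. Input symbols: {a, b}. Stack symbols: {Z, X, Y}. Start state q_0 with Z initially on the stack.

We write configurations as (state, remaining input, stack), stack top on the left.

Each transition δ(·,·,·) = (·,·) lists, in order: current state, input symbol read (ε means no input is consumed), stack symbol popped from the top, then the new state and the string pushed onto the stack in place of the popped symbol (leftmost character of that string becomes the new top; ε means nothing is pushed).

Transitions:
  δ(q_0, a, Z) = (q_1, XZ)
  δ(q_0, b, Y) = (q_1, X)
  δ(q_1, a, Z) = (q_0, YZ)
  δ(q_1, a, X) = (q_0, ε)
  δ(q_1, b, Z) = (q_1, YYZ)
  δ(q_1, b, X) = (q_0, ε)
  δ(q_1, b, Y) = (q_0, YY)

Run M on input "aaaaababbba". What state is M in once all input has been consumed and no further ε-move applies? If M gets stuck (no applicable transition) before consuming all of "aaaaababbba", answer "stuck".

stuck

(q_0, aaaaababbba, Z) ⊢ (q_1, aaaababbba, XZ) ⊢ (q_0, aaababbba, Z) ⊢ (q_1, aababbba, XZ) ⊢ (q_0, ababbba, Z) ⊢ (q_1, babbba, XZ) ⊢ (q_0, abbba, Z) ⊢ (q_1, bbba, XZ) ⊢ (q_0, bba, Z)
No transition for (q_0, b, top Z); M blocks with input bba remaining.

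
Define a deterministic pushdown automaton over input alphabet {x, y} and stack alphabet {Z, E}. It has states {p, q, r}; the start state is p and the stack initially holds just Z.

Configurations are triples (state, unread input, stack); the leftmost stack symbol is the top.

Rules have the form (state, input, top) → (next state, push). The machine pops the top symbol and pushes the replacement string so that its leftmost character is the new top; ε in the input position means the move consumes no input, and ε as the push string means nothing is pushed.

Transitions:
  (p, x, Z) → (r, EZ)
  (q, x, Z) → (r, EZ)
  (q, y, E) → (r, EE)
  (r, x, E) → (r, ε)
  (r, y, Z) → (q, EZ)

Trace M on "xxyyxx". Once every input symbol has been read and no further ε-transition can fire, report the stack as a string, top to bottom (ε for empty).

Z

(p, xxyyxx, Z) ⊢ (r, xyyxx, EZ) ⊢ (r, yyxx, Z) ⊢ (q, yxx, EZ) ⊢ (r, xx, EEZ) ⊢ (r, x, EZ) ⊢ (r, ε, Z)
All input consumed in state r with stack Z.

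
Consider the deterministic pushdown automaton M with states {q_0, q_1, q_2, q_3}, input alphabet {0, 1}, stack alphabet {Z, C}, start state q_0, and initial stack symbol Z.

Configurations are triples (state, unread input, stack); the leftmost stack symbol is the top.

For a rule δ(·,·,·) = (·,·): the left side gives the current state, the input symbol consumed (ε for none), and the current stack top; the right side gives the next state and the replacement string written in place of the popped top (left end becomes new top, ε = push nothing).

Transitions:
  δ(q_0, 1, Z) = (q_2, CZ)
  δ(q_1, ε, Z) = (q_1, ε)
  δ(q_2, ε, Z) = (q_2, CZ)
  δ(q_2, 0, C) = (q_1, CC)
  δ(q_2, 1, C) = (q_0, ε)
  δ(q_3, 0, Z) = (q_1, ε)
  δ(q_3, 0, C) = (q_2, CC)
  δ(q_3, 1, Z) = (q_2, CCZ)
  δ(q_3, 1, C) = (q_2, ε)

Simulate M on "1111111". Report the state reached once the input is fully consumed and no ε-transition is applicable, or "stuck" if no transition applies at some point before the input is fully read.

q_2

(q_0, 1111111, Z) ⊢ (q_2, 111111, CZ) ⊢ (q_0, 11111, Z) ⊢ (q_2, 1111, CZ) ⊢ (q_0, 111, Z) ⊢ (q_2, 11, CZ) ⊢ (q_0, 1, Z) ⊢ (q_2, ε, CZ)
All input consumed; M is in state q_2.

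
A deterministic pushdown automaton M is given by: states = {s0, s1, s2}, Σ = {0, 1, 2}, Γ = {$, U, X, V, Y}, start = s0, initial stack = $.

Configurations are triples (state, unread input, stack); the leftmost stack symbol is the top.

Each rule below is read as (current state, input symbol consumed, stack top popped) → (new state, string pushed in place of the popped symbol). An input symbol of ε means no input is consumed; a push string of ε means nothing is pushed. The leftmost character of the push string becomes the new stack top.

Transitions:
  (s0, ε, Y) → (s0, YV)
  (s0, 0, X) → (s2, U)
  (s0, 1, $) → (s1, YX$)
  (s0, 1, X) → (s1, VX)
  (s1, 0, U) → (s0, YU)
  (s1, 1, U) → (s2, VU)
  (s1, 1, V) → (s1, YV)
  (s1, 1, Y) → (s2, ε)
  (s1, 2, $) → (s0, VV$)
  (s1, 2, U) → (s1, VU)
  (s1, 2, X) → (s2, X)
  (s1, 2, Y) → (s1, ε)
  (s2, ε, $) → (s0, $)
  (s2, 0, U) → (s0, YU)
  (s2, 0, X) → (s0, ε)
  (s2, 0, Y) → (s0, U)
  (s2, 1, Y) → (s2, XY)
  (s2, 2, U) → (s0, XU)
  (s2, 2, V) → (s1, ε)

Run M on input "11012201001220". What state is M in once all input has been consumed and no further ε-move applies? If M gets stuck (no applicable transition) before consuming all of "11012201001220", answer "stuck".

(s0, 11012201001220, $)
  read 1, top $: go to s1, push YX$ → (s1, 1012201001220, YX$)
  read 1, top Y: go to s2, push ε → (s2, 012201001220, X$)
  read 0, top X: go to s0, push ε → (s0, 12201001220, $)
  read 1, top $: go to s1, push YX$ → (s1, 2201001220, YX$)
  read 2, top Y: go to s1, push ε → (s1, 201001220, X$)
  read 2, top X: go to s2, push X → (s2, 01001220, X$)
  read 0, top X: go to s0, push ε → (s0, 1001220, $)
  read 1, top $: go to s1, push YX$ → (s1, 001220, YX$)
No transition for (s1, 0, top Y); M blocks with input 001220 remaining.

stuck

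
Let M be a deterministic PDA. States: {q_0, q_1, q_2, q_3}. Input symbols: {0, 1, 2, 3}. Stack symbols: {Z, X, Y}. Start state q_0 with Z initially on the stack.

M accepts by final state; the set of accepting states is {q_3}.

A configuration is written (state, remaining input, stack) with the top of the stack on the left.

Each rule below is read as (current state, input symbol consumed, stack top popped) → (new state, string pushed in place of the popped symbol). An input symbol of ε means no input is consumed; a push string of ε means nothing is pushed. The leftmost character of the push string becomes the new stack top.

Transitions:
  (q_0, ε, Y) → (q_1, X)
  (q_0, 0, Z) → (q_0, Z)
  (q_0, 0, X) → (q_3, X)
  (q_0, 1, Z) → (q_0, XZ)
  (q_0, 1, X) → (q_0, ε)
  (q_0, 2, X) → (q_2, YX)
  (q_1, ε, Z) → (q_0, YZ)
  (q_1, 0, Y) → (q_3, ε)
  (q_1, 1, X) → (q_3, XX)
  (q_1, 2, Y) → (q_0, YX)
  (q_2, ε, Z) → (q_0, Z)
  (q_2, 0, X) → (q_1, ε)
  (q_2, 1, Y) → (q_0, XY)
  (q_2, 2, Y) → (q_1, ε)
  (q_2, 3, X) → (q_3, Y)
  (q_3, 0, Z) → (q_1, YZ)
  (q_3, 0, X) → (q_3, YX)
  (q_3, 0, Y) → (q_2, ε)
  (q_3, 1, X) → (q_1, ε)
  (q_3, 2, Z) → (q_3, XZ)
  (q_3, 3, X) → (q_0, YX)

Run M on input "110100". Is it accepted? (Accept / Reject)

Accept

(q_0, 110100, Z)
  read 1, top Z: go to q_0, push XZ → (q_0, 10100, XZ)
  read 1, top X: go to q_0, push ε → (q_0, 0100, Z)
  read 0, top Z: go to q_0, push Z → (q_0, 100, Z)
  read 1, top Z: go to q_0, push XZ → (q_0, 00, XZ)
  read 0, top X: go to q_3, push X → (q_3, 0, XZ)
  read 0, top X: go to q_3, push YX → (q_3, ε, YXZ)
All input consumed; state q_3 ∈ F.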